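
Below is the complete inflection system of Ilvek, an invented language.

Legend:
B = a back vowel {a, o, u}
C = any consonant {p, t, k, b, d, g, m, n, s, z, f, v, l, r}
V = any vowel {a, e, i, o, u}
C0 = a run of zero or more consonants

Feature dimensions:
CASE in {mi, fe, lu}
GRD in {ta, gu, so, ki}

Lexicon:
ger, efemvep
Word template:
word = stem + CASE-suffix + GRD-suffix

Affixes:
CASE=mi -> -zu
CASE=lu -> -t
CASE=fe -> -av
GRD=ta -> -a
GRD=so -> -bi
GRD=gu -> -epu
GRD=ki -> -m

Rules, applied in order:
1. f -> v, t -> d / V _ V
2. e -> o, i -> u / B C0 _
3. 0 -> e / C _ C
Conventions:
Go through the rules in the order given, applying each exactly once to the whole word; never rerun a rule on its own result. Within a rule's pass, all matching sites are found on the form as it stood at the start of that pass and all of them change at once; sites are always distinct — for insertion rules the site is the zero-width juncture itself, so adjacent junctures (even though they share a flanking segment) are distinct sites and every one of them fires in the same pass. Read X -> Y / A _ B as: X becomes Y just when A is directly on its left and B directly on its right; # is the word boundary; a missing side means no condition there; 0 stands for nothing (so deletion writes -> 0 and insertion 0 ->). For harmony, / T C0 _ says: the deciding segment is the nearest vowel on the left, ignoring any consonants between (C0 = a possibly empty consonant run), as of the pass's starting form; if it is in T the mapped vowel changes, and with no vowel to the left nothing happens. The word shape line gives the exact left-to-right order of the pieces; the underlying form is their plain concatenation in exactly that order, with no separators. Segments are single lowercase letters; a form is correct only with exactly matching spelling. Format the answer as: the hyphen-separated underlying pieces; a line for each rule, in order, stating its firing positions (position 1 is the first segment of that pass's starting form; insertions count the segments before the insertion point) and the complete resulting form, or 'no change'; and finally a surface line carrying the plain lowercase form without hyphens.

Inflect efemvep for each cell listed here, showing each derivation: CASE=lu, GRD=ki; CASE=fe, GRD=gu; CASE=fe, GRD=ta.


cell CASE=lu, GRD=ki:
underlying: efemvep-t-m
1. f -> v, t -> d / V _ V: fires at position(s) 2: evemveptm
2. e -> o, i -> u / B C0 _: no change
3. 0 -> e / C _ C: inserts after position(s) 4, 7, 8: evemevepetem
surface: evemevepetem

cell CASE=fe, GRD=gu:
underlying: efemvep-av-epu
1. f -> v, t -> d / V _ V: fires at position(s) 2: evemvepavepu
2. e -> o, i -> u / B C0 _: fires at position(s) 10: evemvepavopu
3. 0 -> e / C _ C: inserts after position(s) 4: evemevepavopu
surface: evemevepavopu

cell CASE=fe, GRD=ta:
underlying: efemvep-av-a
1. f -> v, t -> d / V _ V: fires at position(s) 2: evemvepava
2. e -> o, i -> u / B C0 _: no change
3. 0 -> e / C _ C: inserts after position(s) 4: evemevepava
surface: evemevepava


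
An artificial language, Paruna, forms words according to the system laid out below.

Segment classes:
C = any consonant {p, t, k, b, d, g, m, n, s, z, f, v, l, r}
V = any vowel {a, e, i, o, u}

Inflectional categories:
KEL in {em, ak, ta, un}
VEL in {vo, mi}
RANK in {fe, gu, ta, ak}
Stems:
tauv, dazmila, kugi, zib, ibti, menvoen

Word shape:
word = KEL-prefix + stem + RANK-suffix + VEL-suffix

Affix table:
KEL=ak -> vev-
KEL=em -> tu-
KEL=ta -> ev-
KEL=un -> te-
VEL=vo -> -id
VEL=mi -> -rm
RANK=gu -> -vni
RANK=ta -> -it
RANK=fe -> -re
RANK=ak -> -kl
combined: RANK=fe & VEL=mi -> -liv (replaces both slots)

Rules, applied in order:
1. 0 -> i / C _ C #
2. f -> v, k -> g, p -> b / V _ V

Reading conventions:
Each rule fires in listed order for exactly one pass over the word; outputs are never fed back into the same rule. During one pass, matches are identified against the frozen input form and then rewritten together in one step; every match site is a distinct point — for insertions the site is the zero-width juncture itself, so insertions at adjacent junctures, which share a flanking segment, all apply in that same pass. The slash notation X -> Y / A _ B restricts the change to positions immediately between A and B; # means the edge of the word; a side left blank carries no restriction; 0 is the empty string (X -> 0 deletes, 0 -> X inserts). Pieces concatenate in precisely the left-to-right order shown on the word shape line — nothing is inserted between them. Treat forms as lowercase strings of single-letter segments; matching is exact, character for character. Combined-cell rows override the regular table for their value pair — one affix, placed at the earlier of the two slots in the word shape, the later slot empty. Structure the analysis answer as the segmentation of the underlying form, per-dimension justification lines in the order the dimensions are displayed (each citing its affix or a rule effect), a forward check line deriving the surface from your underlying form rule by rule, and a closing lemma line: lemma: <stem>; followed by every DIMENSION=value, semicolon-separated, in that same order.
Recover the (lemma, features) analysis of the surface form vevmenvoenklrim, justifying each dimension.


underlying: vev-menvoen-kl-rm
KEL=ak - signalled by the affix vev-
VEL=mi - signalled by the affix -rm
RANK=ak - signalled by the affix -kl
check: vevmenvoenklrm -> vevmenvoenklrim -> vevmenvoenklrim
lemma: menvoen; KEL=ak; VEL=mi; RANK=ak


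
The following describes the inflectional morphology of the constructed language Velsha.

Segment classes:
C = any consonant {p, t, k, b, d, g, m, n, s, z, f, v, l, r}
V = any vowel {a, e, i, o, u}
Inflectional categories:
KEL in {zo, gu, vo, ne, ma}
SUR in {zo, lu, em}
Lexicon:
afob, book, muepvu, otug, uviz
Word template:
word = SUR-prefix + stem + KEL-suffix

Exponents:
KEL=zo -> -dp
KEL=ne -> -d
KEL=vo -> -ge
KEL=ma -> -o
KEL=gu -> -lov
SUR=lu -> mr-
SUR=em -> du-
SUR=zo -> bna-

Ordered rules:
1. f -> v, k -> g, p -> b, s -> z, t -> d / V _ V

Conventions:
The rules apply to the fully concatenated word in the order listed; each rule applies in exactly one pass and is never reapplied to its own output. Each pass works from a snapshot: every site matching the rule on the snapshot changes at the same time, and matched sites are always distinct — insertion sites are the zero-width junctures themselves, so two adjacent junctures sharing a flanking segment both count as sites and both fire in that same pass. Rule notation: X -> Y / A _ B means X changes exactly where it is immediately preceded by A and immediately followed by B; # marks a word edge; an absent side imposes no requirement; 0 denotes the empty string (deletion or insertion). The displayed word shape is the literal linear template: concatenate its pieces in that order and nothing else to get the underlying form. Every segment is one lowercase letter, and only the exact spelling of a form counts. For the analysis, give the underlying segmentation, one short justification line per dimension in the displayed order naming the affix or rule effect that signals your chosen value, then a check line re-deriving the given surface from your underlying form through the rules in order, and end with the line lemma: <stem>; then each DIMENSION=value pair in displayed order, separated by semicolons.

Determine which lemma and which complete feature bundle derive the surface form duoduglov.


underlying: du-otug-lov
KEL=gu - signalled by the affix -lov
SUR=em - signalled by the affix du-
check: duotuglov -> duoduglov
lemma: otug; KEL=gu; SUR=em


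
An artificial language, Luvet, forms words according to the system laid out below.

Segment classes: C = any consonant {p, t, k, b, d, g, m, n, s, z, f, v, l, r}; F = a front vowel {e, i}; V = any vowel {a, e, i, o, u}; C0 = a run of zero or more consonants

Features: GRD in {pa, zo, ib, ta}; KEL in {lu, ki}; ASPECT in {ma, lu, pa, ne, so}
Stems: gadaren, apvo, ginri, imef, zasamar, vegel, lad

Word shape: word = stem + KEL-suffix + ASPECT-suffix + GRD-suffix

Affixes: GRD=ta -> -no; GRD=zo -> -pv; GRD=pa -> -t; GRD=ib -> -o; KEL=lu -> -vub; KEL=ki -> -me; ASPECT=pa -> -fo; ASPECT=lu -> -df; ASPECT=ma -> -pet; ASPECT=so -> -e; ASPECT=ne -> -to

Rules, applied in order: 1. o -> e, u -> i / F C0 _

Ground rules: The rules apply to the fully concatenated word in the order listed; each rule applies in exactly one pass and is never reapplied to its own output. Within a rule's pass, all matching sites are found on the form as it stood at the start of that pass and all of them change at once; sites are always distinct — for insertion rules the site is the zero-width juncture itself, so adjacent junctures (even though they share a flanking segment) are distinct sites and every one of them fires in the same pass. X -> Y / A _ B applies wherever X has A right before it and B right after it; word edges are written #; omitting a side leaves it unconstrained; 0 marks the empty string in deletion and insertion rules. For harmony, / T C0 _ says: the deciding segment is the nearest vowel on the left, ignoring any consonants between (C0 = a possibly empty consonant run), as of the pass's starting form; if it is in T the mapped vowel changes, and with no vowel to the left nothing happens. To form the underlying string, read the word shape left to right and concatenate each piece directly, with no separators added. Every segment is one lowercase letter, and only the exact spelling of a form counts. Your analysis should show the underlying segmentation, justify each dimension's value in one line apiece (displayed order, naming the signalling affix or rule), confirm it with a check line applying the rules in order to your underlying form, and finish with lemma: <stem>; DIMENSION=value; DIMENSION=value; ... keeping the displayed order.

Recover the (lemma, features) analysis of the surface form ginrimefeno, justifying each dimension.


underlying: ginri-me-fo-no
GRD=ta - signalled by the affix -no
KEL=ki - signalled by the affix -me
ASPECT=pa - signalled by the affix -fo
check: ginrimefono -> ginrimefeno
lemma: ginri; GRD=ta; KEL=ki; ASPECT=pa


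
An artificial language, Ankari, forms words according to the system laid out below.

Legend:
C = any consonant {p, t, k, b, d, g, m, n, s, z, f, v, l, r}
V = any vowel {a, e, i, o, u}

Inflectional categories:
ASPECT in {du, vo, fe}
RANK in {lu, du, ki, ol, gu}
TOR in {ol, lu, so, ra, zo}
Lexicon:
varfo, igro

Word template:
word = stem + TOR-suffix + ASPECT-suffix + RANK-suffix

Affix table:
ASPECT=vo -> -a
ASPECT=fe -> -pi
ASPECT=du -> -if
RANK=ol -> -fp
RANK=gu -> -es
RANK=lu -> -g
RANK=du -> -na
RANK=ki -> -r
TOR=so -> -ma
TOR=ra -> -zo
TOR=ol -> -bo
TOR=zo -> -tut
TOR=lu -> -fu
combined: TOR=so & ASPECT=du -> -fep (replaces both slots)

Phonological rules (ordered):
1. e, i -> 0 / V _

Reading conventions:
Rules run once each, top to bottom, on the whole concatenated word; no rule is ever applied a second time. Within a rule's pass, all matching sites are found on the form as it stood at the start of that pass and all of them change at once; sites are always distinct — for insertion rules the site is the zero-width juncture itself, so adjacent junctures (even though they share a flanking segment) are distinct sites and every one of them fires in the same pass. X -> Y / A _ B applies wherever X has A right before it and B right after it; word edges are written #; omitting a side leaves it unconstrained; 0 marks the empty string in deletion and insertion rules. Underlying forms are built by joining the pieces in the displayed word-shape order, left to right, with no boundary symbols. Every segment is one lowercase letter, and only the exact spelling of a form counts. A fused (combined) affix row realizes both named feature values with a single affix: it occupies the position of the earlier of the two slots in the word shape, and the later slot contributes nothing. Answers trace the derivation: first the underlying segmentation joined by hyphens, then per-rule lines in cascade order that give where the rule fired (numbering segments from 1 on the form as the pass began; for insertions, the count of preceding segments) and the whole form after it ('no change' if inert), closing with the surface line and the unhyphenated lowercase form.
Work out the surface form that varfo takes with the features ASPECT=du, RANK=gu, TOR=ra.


underlying: varfo-zo-if-es
1. e, i -> 0 / V _: fires at position(s) 8: varfozofes
surface: varfozofes


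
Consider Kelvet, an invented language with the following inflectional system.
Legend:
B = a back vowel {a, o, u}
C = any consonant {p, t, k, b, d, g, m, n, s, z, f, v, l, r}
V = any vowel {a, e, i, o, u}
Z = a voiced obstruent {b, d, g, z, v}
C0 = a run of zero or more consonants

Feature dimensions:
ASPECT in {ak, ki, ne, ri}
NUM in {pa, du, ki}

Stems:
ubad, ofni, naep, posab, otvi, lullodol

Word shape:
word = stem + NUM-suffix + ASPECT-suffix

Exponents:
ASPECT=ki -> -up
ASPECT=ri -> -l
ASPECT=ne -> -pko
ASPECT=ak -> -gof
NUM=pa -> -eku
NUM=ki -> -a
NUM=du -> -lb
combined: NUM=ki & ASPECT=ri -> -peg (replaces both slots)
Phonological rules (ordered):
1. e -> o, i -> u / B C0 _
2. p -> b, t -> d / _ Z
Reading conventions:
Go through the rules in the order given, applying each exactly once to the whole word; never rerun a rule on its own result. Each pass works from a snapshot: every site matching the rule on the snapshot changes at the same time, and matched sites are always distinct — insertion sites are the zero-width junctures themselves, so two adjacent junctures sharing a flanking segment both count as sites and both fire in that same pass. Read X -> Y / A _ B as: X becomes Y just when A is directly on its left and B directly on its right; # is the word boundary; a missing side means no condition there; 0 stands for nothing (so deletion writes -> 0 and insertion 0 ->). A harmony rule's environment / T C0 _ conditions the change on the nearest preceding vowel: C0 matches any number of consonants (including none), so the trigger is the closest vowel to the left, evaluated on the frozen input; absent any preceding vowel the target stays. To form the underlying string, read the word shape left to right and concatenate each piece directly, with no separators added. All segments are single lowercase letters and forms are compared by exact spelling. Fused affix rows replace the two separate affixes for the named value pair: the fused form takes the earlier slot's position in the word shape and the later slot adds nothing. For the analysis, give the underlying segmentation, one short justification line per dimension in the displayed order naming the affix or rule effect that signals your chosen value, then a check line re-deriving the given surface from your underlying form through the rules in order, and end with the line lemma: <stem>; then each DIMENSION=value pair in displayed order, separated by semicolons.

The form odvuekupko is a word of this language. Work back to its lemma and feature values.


underlying: otvi-eku-pko
ASPECT=ne - signalled by the affix -pko
NUM=pa - signalled by the affix -eku
check: otviekupko -> otvuekupko -> odvuekupko
lemma: otvi; ASPECT=ne; NUM=pa


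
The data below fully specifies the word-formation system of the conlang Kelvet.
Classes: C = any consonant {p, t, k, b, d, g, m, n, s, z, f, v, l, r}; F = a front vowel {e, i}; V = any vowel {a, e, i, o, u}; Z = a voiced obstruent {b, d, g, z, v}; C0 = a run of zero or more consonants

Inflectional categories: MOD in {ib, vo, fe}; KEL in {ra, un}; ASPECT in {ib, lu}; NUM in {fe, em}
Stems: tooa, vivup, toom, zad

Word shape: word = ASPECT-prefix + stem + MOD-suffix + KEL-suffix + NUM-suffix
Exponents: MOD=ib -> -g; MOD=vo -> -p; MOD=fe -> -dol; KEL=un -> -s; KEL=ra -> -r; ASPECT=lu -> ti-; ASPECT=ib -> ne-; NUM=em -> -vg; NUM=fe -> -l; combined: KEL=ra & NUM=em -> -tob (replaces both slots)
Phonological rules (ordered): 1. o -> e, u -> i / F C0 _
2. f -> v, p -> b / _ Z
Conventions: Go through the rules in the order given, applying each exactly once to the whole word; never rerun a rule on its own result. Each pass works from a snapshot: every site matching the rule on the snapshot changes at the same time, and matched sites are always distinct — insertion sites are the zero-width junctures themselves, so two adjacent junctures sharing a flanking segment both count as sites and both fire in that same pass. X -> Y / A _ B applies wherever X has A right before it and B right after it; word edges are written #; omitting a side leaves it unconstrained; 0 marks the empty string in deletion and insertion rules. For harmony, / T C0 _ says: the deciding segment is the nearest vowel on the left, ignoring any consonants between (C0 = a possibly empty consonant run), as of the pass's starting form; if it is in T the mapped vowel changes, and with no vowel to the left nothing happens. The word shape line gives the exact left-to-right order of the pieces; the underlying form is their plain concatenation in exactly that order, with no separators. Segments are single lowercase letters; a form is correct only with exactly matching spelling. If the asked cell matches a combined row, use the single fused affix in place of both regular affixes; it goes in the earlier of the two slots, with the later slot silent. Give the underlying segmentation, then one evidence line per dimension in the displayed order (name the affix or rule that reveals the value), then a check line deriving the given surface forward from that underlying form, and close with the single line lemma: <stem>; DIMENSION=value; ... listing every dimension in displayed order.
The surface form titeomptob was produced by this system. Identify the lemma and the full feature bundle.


underlying: ti-toom-p-tob
MOD=vo - signalled by the affix -p
KEL=ra - signalled by the combined affix row
ASPECT=lu - signalled by the affix ti-
NUM=em - signalled by the combined affix row
check: titoomptob -> titeomptob -> titeomptob
lemma: toom; MOD=vo; KEL=ra; ASPECT=lu; NUM=em


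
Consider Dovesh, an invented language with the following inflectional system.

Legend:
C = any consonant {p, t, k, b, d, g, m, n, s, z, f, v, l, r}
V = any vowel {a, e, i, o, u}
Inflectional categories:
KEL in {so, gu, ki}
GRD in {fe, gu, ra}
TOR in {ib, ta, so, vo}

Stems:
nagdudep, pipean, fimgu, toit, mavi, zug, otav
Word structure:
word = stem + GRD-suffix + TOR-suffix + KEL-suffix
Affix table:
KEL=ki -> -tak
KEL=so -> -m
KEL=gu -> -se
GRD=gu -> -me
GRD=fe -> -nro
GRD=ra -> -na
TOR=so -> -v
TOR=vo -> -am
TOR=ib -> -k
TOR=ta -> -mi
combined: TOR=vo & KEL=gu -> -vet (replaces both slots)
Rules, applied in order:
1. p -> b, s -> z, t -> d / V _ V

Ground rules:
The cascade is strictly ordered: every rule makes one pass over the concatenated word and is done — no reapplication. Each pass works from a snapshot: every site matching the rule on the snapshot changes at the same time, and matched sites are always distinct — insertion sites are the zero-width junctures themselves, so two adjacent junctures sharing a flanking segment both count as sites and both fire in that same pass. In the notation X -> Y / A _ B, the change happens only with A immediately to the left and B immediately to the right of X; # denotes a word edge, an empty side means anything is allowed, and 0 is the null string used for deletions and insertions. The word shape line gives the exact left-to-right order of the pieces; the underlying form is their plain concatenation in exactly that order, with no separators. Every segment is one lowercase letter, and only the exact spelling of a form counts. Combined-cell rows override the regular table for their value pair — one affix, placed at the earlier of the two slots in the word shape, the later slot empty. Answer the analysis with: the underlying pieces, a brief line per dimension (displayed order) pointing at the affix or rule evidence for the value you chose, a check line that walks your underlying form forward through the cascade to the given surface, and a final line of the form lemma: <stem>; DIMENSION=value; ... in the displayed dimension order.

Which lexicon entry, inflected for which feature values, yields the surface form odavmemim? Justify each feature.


underlying: otav-me-mi-m
KEL=so - signalled by the affix -m
GRD=gu - signalled by the affix -me
TOR=ta - signalled by the affix -mi
check: otavmemim -> odavmemim
lemma: otav; KEL=so; GRD=gu; TOR=ta


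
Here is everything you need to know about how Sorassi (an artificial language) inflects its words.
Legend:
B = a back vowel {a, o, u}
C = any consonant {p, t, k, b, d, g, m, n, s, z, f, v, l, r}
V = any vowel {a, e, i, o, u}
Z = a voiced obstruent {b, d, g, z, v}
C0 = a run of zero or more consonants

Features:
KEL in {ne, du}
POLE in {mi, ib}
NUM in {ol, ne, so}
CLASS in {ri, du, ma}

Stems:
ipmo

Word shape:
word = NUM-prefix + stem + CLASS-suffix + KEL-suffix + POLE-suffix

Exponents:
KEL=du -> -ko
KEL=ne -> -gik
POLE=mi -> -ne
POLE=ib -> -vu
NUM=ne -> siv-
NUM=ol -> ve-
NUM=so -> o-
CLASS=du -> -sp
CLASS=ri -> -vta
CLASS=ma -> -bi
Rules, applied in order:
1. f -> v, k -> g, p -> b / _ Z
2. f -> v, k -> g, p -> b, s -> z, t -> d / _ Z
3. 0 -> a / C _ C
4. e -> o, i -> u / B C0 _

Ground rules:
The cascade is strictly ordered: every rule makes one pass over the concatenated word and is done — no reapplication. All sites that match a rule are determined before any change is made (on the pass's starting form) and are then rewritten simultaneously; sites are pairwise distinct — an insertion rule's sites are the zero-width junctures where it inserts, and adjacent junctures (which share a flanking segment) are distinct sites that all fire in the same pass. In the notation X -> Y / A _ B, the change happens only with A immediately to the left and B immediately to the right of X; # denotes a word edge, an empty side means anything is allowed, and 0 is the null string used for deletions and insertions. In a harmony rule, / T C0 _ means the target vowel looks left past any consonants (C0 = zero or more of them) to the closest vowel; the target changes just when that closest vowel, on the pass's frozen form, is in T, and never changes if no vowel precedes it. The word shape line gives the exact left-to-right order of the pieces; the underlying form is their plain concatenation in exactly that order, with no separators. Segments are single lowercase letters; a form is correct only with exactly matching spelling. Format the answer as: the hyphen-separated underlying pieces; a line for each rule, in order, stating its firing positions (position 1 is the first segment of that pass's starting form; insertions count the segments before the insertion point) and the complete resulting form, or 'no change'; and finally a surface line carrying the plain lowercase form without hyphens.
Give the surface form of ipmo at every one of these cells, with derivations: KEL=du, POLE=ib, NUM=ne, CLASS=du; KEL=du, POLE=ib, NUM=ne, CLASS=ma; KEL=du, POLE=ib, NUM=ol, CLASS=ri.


cell KEL=du, POLE=ib, NUM=ne, CLASS=du:
underlying: siv-ipmo-sp-ko-vu
1. f -> v, k -> g, p -> b / _ Z: no change
2. f -> v, k -> g, p -> b, s -> z, t -> d / _ Z: no change
3. 0 -> a / C _ C: inserts after position(s) 5, 8, 9: sivipamosapakovu
4. e -> o, i -> u / B C0 _: no change
surface: sivipamosapakovu

cell KEL=du, POLE=ib, NUM=ne, CLASS=ma:
underlying: siv-ipmo-bi-ko-vu
1. f -> v, k -> g, p -> b / _ Z: no change
2. f -> v, k -> g, p -> b, s -> z, t -> d / _ Z: no change
3. 0 -> a / C _ C: inserts after position(s) 5: sivipamobikovu
4. e -> o, i -> u / B C0 _: fires at position(s) 10: sivipamobukovu
surface: sivipamobukovu

cell KEL=du, POLE=ib, NUM=ol, CLASS=ri:
underlying: ve-ipmo-vta-ko-vu
1. f -> v, k -> g, p -> b / _ Z: no change
2. f -> v, k -> g, p -> b, s -> z, t -> d / _ Z: no change
3. 0 -> a / C _ C: inserts after position(s) 4, 7: veipamovatakovu
4. e -> o, i -> u / B C0 _: no change
surface: veipamovatakovu


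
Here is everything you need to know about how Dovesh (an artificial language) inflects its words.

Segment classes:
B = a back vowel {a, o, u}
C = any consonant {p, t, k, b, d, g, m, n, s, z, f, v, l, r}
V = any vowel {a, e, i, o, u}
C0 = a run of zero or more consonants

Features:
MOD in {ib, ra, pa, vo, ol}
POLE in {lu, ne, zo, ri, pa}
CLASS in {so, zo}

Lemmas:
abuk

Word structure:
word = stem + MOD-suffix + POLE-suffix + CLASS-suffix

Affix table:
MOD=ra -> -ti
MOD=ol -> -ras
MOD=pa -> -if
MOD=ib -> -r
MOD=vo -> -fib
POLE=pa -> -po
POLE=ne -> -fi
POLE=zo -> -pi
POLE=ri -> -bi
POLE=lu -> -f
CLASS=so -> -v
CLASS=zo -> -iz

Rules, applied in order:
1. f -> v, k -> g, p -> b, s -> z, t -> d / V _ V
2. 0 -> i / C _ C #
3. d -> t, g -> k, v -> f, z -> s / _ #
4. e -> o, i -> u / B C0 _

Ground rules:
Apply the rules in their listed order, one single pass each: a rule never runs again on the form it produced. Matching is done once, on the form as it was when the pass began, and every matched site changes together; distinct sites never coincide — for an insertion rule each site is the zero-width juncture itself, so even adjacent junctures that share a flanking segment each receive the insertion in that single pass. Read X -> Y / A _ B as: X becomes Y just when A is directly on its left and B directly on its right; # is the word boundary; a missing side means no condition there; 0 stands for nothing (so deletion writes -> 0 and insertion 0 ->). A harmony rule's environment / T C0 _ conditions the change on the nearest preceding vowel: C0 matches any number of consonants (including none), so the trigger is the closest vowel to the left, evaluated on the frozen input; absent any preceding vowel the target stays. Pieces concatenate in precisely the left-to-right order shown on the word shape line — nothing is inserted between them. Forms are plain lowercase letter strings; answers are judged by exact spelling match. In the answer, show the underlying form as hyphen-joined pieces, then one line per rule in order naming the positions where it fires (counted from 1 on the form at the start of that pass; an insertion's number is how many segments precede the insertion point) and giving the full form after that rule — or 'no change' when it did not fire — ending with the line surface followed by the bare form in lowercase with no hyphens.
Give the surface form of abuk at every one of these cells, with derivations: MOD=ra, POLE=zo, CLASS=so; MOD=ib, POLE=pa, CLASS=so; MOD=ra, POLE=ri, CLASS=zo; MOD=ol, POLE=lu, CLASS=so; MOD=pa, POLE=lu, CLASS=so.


cell MOD=ra, POLE=zo, CLASS=so:
underlying: abuk-ti-pi-v
1. f -> v, k -> g, p -> b, s -> z, t -> d / V _ V: fires at position(s) 7: abuktibiv
2. 0 -> i / C _ C #: no change
3. d -> t, g -> k, v -> f, z -> s / _ #: fires at position(s) 9: abuktibif
4. e -> o, i -> u / B C0 _: fires at position(s) 6: abuktubif
surface: abuktubif

cell MOD=ib, POLE=pa, CLASS=so:
underlying: abuk-r-po-v
1. f -> v, k -> g, p -> b, s -> z, t -> d / V _ V: no change
2. 0 -> i / C _ C #: no change
3. d -> t, g -> k, v -> f, z -> s / _ #: fires at position(s) 8: abukrpof
4. e -> o, i -> u / B C0 _: no change
surface: abukrpof

cell MOD=ra, POLE=ri, CLASS=zo:
underlying: abuk-ti-bi-iz
1. f -> v, k -> g, p -> b, s -> z, t -> d / V _ V: no change
2. 0 -> i / C _ C #: no change
3. d -> t, g -> k, v -> f, z -> s / _ #: fires at position(s) 10: abuktibiis
4. e -> o, i -> u / B C0 _: fires at position(s) 6: abuktubiis
surface: abuktubiis

cell MOD=ol, POLE=lu, CLASS=so:
underlying: abuk-ras-f-v
1. f -> v, k -> g, p -> b, s -> z, t -> d / V _ V: no change
2. 0 -> i / C _ C #: inserts after position(s) 8: abukrasfiv
3. d -> t, g -> k, v -> f, z -> s / _ #: fires at position(s) 10: abukrasfif
4. e -> o, i -> u / B C0 _: fires at position(s) 9: abukrasfuf
surface: abukrasfuf

cell MOD=pa, POLE=lu, CLASS=so:
underlying: abuk-if-f-v
1. f -> v, k -> g, p -> b, s -> z, t -> d / V _ V: fires at position(s) 4: abugiffv
2. 0 -> i / C _ C #: inserts after position(s) 7: abugiffiv
3. d -> t, g -> k, v -> f, z -> s / _ #: fires at position(s) 9: abugiffif
4. e -> o, i -> u / B C0 _: fires at position(s) 5: abuguffif
surface: abuguffif


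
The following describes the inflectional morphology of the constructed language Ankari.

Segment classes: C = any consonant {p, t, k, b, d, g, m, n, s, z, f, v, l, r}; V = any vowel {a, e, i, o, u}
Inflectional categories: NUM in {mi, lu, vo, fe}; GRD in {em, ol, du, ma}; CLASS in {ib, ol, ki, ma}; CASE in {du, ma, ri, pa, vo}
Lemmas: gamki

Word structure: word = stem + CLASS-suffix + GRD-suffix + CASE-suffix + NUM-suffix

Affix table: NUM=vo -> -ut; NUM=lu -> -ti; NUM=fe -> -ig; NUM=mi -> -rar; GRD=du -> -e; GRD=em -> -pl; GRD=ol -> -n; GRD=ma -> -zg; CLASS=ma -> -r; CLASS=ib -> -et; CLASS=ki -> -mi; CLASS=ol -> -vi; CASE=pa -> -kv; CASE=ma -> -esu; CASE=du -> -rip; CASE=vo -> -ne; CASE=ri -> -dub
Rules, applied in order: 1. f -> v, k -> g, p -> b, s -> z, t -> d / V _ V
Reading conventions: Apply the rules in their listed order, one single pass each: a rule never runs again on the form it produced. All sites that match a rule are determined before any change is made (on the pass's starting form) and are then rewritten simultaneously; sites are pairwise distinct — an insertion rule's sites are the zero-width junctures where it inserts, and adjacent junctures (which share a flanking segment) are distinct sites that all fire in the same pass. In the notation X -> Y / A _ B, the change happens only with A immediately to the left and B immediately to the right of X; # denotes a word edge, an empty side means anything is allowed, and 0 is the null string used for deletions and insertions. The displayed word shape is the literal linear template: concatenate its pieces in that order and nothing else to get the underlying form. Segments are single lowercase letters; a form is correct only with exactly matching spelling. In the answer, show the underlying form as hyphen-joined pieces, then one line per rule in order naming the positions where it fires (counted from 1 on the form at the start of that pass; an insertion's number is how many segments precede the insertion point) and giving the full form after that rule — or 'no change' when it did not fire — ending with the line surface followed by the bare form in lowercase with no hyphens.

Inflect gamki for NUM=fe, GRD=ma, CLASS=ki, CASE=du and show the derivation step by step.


underlying: gamki-mi-zg-rip-ig
1. f -> v, k -> g, p -> b, s -> z, t -> d / V _ V: fires at position(s) 12: gamkimizgribig
surface: gamkimizgribig


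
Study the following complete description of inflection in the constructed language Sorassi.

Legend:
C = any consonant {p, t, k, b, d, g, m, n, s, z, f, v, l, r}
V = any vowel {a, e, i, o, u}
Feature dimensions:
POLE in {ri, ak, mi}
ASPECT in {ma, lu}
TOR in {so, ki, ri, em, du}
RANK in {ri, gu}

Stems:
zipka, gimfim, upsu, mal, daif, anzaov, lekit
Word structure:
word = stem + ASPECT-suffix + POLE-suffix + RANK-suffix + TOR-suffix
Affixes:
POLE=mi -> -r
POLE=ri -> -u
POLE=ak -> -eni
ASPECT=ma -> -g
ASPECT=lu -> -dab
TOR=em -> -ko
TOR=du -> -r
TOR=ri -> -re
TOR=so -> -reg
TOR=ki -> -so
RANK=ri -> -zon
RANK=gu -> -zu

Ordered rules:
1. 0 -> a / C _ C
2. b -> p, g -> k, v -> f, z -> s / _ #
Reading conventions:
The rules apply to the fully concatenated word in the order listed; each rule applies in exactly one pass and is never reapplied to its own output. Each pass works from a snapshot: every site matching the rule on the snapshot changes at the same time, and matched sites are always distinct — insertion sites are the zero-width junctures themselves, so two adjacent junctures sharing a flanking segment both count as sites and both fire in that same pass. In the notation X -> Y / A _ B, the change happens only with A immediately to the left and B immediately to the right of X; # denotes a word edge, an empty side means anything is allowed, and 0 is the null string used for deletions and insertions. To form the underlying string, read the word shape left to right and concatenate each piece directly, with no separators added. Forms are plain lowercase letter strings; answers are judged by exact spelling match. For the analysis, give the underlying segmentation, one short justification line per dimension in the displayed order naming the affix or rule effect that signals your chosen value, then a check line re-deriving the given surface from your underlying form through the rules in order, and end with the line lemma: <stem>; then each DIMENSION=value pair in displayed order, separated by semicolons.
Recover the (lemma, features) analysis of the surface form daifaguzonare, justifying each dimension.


underlying: daif-g-u-zon-re
POLE=ri - signalled by the affix -u
ASPECT=ma - signalled by the affix -g
TOR=ri - signalled by the affix -re
RANK=ri - signalled by the affix -zon
check: daifguzonre -> daifaguzonare -> daifaguzonare
lemma: daif; POLE=ri; ASPECT=ma; TOR=ri; RANK=ri


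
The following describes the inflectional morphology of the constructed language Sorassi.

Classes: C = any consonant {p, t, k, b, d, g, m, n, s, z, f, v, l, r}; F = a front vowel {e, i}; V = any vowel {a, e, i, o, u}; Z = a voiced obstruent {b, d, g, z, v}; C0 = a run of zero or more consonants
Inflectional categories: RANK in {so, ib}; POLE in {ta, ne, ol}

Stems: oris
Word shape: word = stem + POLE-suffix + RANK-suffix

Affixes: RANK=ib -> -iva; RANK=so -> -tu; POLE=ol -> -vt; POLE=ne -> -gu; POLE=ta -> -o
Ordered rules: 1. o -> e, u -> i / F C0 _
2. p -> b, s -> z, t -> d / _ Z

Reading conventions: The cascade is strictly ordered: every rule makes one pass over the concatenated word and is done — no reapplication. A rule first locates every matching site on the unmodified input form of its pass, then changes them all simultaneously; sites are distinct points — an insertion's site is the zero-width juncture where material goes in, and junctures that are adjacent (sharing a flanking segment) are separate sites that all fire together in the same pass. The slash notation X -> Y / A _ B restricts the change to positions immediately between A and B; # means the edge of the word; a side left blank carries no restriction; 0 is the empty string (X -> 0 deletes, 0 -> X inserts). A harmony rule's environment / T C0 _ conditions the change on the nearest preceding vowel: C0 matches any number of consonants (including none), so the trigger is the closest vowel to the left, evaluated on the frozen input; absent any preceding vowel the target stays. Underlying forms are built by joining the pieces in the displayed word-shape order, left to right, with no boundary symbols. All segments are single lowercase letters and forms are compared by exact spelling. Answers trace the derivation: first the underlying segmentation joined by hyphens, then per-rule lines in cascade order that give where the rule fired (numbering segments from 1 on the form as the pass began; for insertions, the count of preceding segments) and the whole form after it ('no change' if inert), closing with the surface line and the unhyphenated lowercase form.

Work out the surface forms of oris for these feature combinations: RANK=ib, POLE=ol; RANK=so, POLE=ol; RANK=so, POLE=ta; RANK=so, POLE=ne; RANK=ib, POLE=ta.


cell RANK=ib, POLE=ol:
underlying: oris-vt-iva
1. o -> e, u -> i / F C0 _: no change
2. p -> b, s -> z, t -> d / _ Z: fires at position(s) 4: orizvtiva
surface: orizvtiva

cell RANK=so, POLE=ol:
underlying: oris-vt-tu
1. o -> e, u -> i / F C0 _: fires at position(s) 8: orisvtti
2. p -> b, s -> z, t -> d / _ Z: fires at position(s) 4: orizvtti
surface: orizvtti

cell RANK=so, POLE=ta:
underlying: oris-o-tu
1. o -> e, u -> i / F C0 _: fires at position(s) 5: orisetu
2. p -> b, s -> z, t -> d / _ Z: no change
surface: orisetu

cell RANK=so, POLE=ne:
underlying: oris-gu-tu
1. o -> e, u -> i / F C0 _: fires at position(s) 6: orisgitu
2. p -> b, s -> z, t -> d / _ Z: fires at position(s) 4: orizgitu
surface: orizgitu

cell RANK=ib, POLE=ta:
underlying: oris-o-iva
1. o -> e, u -> i / F C0 _: fires at position(s) 5: oriseiva
2. p -> b, s -> z, t -> d / _ Z: no change
surface: oriseiva


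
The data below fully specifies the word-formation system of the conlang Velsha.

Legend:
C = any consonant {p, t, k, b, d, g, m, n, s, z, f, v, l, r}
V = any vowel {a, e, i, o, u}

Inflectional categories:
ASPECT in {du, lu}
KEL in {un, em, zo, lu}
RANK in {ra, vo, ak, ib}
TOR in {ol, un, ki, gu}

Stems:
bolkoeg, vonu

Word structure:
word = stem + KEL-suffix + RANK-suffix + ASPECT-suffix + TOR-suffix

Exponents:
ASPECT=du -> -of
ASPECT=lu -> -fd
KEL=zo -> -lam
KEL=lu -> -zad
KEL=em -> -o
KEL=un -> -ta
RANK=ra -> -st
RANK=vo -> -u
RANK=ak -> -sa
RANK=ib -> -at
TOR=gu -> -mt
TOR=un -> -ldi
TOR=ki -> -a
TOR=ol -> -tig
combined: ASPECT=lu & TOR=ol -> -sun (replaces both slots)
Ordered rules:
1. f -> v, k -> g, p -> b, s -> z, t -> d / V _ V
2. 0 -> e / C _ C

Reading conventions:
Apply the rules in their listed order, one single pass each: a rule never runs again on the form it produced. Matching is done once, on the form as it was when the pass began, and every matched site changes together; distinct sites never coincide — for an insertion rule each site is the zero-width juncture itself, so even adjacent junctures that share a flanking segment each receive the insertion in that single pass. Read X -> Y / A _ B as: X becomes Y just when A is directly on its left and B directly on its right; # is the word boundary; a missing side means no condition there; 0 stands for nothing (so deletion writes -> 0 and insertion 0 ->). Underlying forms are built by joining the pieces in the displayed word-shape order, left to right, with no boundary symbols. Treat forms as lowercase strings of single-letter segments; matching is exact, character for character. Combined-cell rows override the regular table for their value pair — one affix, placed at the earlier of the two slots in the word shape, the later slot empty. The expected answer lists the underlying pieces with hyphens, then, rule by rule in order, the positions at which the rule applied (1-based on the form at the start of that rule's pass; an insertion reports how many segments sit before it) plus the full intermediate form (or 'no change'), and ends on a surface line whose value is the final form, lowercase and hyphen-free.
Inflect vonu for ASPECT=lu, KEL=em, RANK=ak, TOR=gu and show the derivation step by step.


underlying: vonu-o-sa-fd-mt
1. f -> v, k -> g, p -> b, s -> z, t -> d / V _ V: fires at position(s) 6: vonuozafdmt
2. 0 -> e / C _ C: inserts after position(s) 8, 9, 10: vonuozafedemet
surface: vonuozafedemet


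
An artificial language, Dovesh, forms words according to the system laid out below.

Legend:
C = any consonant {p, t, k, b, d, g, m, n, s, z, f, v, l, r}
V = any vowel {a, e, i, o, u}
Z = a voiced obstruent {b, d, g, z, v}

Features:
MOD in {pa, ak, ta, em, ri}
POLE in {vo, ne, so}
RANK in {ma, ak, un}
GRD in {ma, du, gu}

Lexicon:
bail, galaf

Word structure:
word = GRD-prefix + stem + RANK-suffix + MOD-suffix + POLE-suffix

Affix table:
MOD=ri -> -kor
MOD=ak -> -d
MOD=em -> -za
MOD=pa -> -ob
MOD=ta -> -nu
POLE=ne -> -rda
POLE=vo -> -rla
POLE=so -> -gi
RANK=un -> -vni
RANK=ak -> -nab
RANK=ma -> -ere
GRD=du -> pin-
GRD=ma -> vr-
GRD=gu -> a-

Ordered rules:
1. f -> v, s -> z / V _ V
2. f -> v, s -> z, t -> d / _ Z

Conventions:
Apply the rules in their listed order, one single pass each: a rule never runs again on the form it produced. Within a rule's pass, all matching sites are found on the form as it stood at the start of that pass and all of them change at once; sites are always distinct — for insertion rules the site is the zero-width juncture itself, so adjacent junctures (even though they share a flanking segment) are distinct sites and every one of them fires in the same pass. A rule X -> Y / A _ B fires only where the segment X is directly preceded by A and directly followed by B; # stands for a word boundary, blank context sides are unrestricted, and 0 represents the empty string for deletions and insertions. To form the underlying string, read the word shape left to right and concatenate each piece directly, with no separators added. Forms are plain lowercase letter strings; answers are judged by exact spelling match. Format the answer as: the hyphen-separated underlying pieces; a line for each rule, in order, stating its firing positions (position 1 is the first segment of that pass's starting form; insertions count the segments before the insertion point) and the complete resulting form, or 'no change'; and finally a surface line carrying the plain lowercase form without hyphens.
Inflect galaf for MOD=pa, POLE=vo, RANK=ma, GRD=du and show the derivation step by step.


underlying: pin-galaf-ere-ob-rla
1. f -> v, s -> z / V _ V: fires at position(s) 8: pingalavereobrla
2. f -> v, s -> z, t -> d / _ Z: no change
surface: pingalavereobrla
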